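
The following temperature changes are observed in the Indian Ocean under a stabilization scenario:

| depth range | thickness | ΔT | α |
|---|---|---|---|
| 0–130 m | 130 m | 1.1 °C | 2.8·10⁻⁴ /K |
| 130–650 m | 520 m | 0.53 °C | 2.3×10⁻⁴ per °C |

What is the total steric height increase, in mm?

103 mm

2.8×10⁻⁴ × 1.1 × 130 = 0.04004 m
520 × 2.3×10⁻⁴ × 0.53 = 0.063388 m
Δh = 0.04004 + 0.063388 = 0.103428 m ≈ 103 mm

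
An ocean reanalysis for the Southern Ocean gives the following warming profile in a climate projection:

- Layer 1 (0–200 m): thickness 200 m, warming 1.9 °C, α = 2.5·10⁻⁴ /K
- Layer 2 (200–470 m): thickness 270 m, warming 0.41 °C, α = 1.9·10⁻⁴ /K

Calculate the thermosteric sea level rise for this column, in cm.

0–200 m: 2.5×10⁻⁴ × 200 × 1.9 = 0.09500 m
200–470 m: 0.41 × 270 × 1.9×10⁻⁴ = 0.021033 m
Δh = 0.09500 + 0.021033 = 0.116033 m ≈ 11.6 cm

about 11.6 cm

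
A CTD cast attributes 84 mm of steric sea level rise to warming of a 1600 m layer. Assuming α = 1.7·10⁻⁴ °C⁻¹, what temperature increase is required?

ΔT ≈ 0.31 K

ΔT = Δh/(αH) = 0.084 / (1.7×10⁻⁴ × 1600) ≈ 0.3088 K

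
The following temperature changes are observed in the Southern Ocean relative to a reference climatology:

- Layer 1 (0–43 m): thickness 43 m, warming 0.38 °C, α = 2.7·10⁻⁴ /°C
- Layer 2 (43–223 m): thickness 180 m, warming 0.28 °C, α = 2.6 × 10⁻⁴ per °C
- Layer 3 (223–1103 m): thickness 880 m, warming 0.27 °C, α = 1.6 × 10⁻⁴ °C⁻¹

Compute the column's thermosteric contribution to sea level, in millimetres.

56 mm of thermosteric rise

43 × 2.7×10⁻⁴ × 0.38 = 0.0044118 m
0.28 × 2.6×10⁻⁴ × 180 = 0.013104 m
0.27 × 880 × 1.6×10⁻⁴ = 0.038016 m
Δh = 0.0044118 + 0.013104 + 0.038016 = 0.0555318 m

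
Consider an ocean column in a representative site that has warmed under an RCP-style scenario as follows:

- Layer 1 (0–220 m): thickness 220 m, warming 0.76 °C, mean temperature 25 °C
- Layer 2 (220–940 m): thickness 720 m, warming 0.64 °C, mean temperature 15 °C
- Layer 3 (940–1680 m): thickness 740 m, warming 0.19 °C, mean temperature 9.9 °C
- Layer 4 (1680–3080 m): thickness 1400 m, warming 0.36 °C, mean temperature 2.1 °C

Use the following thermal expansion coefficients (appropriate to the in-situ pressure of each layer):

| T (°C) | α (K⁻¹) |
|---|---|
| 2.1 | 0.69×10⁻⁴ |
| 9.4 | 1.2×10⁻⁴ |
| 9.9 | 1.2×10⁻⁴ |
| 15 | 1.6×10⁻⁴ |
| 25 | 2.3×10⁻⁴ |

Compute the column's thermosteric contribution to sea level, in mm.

Δh = 164 mm

Layer 1 at 25 °C → α = 2.3×10⁻⁴ K⁻¹
Layer 2 at 15 °C → α = 1.6×10⁻⁴ K⁻¹
Layer 3 at 9.9 °C → α = 1.2×10⁻⁴ K⁻¹
Layer 4 at 2.1 °C → α = 0.69×10⁻⁴ K⁻¹
Layer 1: 220 × 0.76 × 2.3×10⁻⁴ = 0.038456 m
220–940 m: 1.6×10⁻⁴ × 0.64 × 720 = 0.073728 m
0.19 × 740 × 1.2×10⁻⁴ = 0.016872 m
Layer 4: 1400 × 0.36 × 0.69×10⁻⁴ = 0.034776 m
Δh = 0.038456 + 0.073728 + 0.016872 + 0.034776 = 0.163832 m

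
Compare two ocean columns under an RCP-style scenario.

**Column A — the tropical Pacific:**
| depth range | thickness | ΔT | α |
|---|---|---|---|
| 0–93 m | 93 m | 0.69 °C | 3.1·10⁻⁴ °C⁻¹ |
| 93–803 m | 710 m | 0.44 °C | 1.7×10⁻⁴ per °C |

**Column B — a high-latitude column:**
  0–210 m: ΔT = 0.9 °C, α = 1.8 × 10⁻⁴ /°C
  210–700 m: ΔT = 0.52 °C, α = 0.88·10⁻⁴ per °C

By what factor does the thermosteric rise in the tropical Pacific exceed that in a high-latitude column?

a factor of 1.3

A 3.1×10⁻⁴ × 93 × 0.69 = 0.0198927 m
A Layer 2: 0.44 × 1.7×10⁻⁴ × 710 = 0.053108 m
A total: 0.0730007 m
B 0.9 × 210 × 1.8×10⁻⁴ = 0.03402 m
B Layer 2: 0.88×10⁻⁴ × 490 × 0.52 = 0.0224224 m
B total: 0.0564424 m
Ratio: 0.0730007 / 0.0564424 ≈ 1.293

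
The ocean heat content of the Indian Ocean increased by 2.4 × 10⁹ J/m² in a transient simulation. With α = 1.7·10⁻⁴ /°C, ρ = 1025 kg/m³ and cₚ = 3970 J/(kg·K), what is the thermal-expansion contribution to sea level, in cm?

10.0 cm

Δh = αQ/(ρcₚ) = 1.7×10⁻⁴ × 2.4×10⁹ / (1025 × 3970) ≈ 0.10026 m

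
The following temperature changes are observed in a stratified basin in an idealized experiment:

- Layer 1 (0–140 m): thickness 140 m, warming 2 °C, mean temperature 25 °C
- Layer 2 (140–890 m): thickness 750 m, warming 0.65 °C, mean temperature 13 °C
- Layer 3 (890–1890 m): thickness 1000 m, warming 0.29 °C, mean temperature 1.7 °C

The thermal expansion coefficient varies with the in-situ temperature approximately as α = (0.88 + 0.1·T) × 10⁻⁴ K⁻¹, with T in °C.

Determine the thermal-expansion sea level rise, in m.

about 0.23 m

Layer 1: α = (0.88 + 0.1×25)×10⁻⁴ = 3.38×10⁻⁴ K⁻¹
Layer 2: α = (0.88 + 0.1×13)×10⁻⁴ = 2.18×10⁻⁴ K⁻¹
Layer 3: α = (0.88 + 0.1×1.7)×10⁻⁴ = 1.05×10⁻⁴ K⁻¹
0–140 m: 2 × 140 × 3.38×10⁻⁴ = 0.09464 m
Layer 2: 0.65 × 2.18×10⁻⁴ × 750 = 0.106275 m
1000 × 1.05×10⁻⁴ × 0.29 = 0.03045 m
Δh = 0.09464 + 0.106275 + 0.03045 = 0.231365 m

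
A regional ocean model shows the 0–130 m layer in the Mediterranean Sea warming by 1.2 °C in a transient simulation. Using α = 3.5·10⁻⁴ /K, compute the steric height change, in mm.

Δh = 54.6 mm

Δh = αΔT·H = 3.5×10⁻⁴ × 1.2 × 130 = 0.05460 m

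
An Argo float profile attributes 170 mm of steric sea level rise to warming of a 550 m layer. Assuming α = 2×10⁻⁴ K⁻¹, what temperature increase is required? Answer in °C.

1.5 °C

ΔT = Δh/(αH) = 0.17 / (2×10⁻⁴ × 550) ≈ 1.545 °C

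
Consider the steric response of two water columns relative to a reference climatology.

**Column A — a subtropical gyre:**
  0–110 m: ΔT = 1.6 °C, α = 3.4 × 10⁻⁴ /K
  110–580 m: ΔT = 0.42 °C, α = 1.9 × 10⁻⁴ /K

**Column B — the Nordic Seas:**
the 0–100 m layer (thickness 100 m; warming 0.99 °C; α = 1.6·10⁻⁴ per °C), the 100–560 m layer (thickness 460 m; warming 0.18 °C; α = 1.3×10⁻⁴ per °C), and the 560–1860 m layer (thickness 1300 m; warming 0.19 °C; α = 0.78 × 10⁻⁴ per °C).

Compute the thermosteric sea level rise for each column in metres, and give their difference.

A Layer 1: 3.4×10⁻⁴ × 110 × 1.6 = 0.05984 m
A Layer 2: 1.9×10⁻⁴ × 470 × 0.42 = 0.037506 m
A total: 0.097346 m
B 0–100 m: 0.99 × 100 × 1.6×10⁻⁴ = 0.01584 m
B 1.3×10⁻⁴ × 0.18 × 460 = 0.010764 m
B 0.19 × 1300 × 0.78×10⁻⁴ = 0.019266 m
B total: 0.04587 m
Difference: 0.097346 − 0.04587 = 0.051476 m

A: 0.0973 m; B: 0.0459 m; difference 0.0515 m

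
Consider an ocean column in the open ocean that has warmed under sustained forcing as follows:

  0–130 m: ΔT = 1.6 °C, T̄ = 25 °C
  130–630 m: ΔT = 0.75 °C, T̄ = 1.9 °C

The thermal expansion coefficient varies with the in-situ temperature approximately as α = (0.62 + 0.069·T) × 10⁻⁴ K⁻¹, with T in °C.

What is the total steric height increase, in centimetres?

Δh = 7.69 cm

Layer 1: α = (0.62 + 0.069×25)×10⁻⁴ = 2.345×10⁻⁴ K⁻¹
Layer 2: α = (0.62 + 0.069×1.9)×10⁻⁴ = 0.7511×10⁻⁴ K⁻¹
Layer 1: 2.345×10⁻⁴ × 1.6 × 130 = 0.048776 m
Layer 2: 500 × 0.7511×10⁻⁴ × 0.75 = 0.02816625 m
Δh = 0.048776 + 0.02816625 = 0.07694225 m ≈ 7.69 cm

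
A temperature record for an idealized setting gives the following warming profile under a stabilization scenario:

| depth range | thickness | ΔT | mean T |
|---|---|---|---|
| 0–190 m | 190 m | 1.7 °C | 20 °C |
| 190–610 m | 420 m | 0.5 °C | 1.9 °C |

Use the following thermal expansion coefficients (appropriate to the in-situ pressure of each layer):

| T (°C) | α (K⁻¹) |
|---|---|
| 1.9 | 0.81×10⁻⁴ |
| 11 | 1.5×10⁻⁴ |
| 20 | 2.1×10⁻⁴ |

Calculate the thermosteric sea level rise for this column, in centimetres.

Layer 1 at 20 °C → α = 2.1×10⁻⁴ K⁻¹
Layer 2 at 1.9 °C → α = 0.81×10⁻⁴ K⁻¹
0–190 m: 1.7 × 2.1×10⁻⁴ × 190 = 0.06783 m
190–610 m: 0.81×10⁻⁴ × 0.5 × 420 = 0.01701 m
Δh = 0.06783 + 0.01701 = 0.08484 m

Δh = 8.5 cm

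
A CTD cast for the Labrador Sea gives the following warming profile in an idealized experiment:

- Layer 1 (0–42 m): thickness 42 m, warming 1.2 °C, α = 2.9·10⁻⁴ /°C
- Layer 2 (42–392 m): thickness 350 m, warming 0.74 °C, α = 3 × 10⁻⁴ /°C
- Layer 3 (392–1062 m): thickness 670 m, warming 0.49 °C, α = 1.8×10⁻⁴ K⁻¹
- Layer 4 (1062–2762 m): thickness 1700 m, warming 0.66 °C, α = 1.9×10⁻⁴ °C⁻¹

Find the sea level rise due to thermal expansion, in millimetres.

Δh = 360 mm

Layer 1: 42 × 1.2 × 2.9×10⁻⁴ = 0.014616 m
3×10⁻⁴ × 350 × 0.74 = 0.07770 m
Layer 3: 0.49 × 670 × 1.8×10⁻⁴ = 0.059094 m
1062–2762 m: 1700 × 0.66 × 1.9×10⁻⁴ = 0.21318 m
Δh = 0.014616 + 0.07770 + 0.059094 + 0.21318 = 0.36459 m ≈ 360 mm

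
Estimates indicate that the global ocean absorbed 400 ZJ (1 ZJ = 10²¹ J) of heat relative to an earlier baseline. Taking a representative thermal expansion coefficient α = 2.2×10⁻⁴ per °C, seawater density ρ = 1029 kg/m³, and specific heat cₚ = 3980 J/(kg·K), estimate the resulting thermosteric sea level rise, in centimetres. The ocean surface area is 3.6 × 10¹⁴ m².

Per unit area: Q = 400×10²¹ / (3.6×10¹⁴) ≈ 1.111×10⁹ J/m²
Δh = αQ/(ρcₚ) = 2.2×10⁻⁴ × 1.111×10⁹ / (1029 × 3980) ≈ 0.059681 m

5.97 cm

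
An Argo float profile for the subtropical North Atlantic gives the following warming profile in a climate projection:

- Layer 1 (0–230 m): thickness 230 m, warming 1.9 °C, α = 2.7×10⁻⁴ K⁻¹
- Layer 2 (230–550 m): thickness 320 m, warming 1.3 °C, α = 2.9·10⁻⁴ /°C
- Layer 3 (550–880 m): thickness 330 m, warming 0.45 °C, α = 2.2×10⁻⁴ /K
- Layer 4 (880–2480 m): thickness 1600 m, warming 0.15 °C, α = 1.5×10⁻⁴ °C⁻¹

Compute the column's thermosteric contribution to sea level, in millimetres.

0–230 m: 1.9 × 2.7×10⁻⁴ × 230 = 0.11799 m
1.3 × 2.9×10⁻⁴ × 320 = 0.12064 m
550–880 m: 2.2×10⁻⁴ × 0.45 × 330 = 0.03267 m
1.5×10⁻⁴ × 1600 × 0.15 = 0.03600 m
Δh = 0.11799 + 0.12064 + 0.03267 + 0.03600 = 0.30730 m ≈ 307 mm

Δh = 307 mm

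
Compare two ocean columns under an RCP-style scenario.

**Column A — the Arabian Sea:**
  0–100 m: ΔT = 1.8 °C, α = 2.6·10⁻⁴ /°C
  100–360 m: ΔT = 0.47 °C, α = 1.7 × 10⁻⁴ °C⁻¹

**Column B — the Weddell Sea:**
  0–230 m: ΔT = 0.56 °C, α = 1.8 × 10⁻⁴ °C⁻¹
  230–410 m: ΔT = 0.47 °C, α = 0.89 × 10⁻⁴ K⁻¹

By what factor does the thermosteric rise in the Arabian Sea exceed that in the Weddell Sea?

2.20

A Layer 1: 1.8 × 100 × 2.6×10⁻⁴ = 0.04680 m
A Layer 2: 260 × 0.47 × 1.7×10⁻⁴ = 0.020774 m
A total: 0.067574 m
B Layer 1: 230 × 0.56 × 1.8×10⁻⁴ = 0.023184 m
B 0.47 × 180 × 0.89×10⁻⁴ = 0.0075294 m
B total: 0.0307134 m
Ratio: 0.067574 / 0.0307134 ≈ 2.200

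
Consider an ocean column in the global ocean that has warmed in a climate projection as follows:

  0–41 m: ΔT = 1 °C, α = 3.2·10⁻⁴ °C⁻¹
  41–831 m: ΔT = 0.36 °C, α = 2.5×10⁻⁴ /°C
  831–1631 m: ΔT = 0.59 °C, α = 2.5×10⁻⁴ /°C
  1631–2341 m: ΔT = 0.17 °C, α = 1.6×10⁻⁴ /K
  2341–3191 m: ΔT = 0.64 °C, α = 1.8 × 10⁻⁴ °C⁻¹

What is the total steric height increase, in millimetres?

1 × 41 × 3.2×10⁻⁴ = 0.01312 m
41–831 m: 790 × 0.36 × 2.5×10⁻⁴ = 0.07110 m
0.59 × 2.5×10⁻⁴ × 800 = 0.11800 m
1631–2341 m: 710 × 1.6×10⁻⁴ × 0.17 = 0.019312 m
2341–3191 m: 850 × 1.8×10⁻⁴ × 0.64 = 0.09792 m
Δh = 0.01312 + 0.07110 + 0.11800 + 0.019312 + 0.09792 = 0.319452 m ≈ 320 mm

320 mm of thermosteric rise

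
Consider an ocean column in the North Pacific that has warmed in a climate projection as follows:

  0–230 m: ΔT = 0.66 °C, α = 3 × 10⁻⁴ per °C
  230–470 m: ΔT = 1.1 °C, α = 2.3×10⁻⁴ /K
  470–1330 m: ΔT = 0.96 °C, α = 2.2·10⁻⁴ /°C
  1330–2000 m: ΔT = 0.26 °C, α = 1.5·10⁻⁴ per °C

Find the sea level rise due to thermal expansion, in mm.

Δh = 314 mm

230 × 0.66 × 3×10⁻⁴ = 0.04554 m
230–470 m: 240 × 1.1 × 2.3×10⁻⁴ = 0.06072 m
Layer 3: 2.2×10⁻⁴ × 860 × 0.96 = 0.181632 m
1330–2000 m: 0.26 × 670 × 1.5×10⁻⁴ = 0.02613 m
Δh = 0.04554 + 0.06072 + 0.181632 + 0.02613 = 0.314022 m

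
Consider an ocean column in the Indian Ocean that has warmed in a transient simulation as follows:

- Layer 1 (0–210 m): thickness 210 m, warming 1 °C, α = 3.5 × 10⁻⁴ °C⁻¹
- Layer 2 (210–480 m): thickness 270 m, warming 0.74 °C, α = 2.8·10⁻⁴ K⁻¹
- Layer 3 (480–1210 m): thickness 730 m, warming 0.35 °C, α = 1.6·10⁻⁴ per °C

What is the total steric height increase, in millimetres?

Layer 1: 3.5×10⁻⁴ × 1 × 210 = 0.07350 m
Layer 2: 0.74 × 2.8×10⁻⁴ × 270 = 0.055944 m
480–1210 m: 1.6×10⁻⁴ × 730 × 0.35 = 0.04088 m
Δh = 0.07350 + 0.055944 + 0.04088 = 0.170324 m

170 mm of thermosteric rise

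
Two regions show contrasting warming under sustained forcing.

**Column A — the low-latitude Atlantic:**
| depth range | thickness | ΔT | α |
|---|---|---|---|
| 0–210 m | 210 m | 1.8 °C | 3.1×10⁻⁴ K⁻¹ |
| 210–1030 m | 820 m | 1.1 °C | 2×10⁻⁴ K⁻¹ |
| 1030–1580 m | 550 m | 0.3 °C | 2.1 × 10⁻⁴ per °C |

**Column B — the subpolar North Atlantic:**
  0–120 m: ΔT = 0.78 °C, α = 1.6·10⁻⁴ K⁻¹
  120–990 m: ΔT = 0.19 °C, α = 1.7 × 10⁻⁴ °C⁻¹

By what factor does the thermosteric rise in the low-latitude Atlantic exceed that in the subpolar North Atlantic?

A 1.8 × 210 × 3.1×10⁻⁴ = 0.11718 m
A 210–1030 m: 1.1 × 820 × 2×10⁻⁴ = 0.18040 m
A Layer 3: 2.1×10⁻⁴ × 550 × 0.3 = 0.03465 m
A total: 0.33223 m
B Layer 1: 120 × 0.78 × 1.6×10⁻⁴ = 0.014976 m
B 120–990 m: 870 × 0.19 × 1.7×10⁻⁴ = 0.028101 m
B total: 0.043077 m
Ratio: 0.33223 / 0.043077 ≈ 7.712

≈ 7.7×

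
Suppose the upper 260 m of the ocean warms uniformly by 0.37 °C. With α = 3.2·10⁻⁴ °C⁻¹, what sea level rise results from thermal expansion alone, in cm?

3.08 cm

Δh = αΔT·H = 3.2×10⁻⁴ × 0.37 × 260 = 0.030784 m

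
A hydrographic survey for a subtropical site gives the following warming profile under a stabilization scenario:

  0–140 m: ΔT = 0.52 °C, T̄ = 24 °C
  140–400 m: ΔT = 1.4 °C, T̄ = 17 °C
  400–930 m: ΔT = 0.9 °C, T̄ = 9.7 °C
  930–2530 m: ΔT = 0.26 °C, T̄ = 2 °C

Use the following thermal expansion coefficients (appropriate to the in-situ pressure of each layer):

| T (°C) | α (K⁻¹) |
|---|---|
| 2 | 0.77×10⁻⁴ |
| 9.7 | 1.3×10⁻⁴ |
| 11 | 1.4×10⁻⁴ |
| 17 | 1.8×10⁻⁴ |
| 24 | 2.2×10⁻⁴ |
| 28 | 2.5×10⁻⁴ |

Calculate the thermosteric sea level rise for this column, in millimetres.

Δh = 176 mm

Layer 1 at 24 °C → α = 2.2×10⁻⁴ K⁻¹
Layer 2 at 17 °C → α = 1.8×10⁻⁴ K⁻¹
Layer 3 at 9.7 °C → α = 1.3×10⁻⁴ K⁻¹
Layer 4 at 2 °C → α = 0.77×10⁻⁴ K⁻¹
0–140 m: 140 × 2.2×10⁻⁴ × 0.52 = 0.016016 m
1.8×10⁻⁴ × 1.4 × 260 = 0.06552 m
0.9 × 530 × 1.3×10⁻⁴ = 0.06201 m
930–2530 m: 0.77×10⁻⁴ × 1600 × 0.26 = 0.032032 m
Δh = 0.016016 + 0.06552 + 0.06201 + 0.032032 = 0.175578 m ≈ 176 mm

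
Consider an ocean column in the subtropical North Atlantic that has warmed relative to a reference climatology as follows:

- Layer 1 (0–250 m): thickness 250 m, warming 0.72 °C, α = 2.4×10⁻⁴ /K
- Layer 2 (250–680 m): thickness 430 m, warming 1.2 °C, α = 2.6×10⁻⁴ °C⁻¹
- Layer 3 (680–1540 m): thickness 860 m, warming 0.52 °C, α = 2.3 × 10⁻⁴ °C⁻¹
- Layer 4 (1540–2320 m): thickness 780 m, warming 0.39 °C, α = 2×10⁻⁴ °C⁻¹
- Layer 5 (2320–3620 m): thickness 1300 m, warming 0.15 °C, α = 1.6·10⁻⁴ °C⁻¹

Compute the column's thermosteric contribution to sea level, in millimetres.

370 mm of thermosteric rise

2.4×10⁻⁴ × 0.72 × 250 = 0.04320 m
Layer 2: 1.2 × 430 × 2.6×10⁻⁴ = 0.13416 m
Layer 3: 0.52 × 2.3×10⁻⁴ × 860 = 0.102856 m
2×10⁻⁴ × 780 × 0.39 = 0.06084 m
0.15 × 1.6×10⁻⁴ × 1300 = 0.03120 m
Δh = 0.04320 + 0.13416 + 0.102856 + 0.06084 + 0.03120 = 0.372256 m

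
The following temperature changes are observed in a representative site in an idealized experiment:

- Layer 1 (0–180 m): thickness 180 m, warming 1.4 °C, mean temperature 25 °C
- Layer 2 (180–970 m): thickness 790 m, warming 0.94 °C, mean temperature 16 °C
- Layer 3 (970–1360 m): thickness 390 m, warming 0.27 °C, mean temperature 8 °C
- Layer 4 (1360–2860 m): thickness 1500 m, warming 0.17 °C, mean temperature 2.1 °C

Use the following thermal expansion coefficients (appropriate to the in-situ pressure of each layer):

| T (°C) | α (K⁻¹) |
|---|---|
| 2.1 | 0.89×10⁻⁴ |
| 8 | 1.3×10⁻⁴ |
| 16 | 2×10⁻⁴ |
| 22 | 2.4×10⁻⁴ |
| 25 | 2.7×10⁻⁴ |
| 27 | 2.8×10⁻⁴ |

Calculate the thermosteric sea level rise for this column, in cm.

about 25.3 cm

Layer 1 at 25 °C → α = 2.7×10⁻⁴ K⁻¹
Layer 2 at 16 °C → α = 2×10⁻⁴ K⁻¹
Layer 3 at 8 °C → α = 1.3×10⁻⁴ K⁻¹
Layer 4 at 2.1 °C → α = 0.89×10⁻⁴ K⁻¹
0–180 m: 1.4 × 2.7×10⁻⁴ × 180 = 0.06804 m
Layer 2: 790 × 0.94 × 2×10⁻⁴ = 0.14852 m
390 × 0.27 × 1.3×10⁻⁴ = 0.013689 m
0.89×10⁻⁴ × 1500 × 0.17 = 0.022695 m
Δh = 0.06804 + 0.14852 + 0.013689 + 0.022695 = 0.252944 m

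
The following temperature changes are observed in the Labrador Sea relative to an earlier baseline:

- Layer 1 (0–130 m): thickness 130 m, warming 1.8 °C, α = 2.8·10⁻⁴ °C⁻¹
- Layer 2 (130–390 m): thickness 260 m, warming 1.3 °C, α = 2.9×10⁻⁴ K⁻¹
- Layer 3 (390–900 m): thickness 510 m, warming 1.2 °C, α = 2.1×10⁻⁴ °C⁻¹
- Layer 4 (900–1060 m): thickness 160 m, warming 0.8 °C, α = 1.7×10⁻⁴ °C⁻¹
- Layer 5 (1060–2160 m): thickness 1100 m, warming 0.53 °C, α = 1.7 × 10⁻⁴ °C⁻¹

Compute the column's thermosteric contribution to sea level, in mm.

0–130 m: 1.8 × 130 × 2.8×10⁻⁴ = 0.06552 m
1.3 × 2.9×10⁻⁴ × 260 = 0.09802 m
2.1×10⁻⁴ × 510 × 1.2 = 0.12852 m
Layer 4: 0.8 × 160 × 1.7×10⁻⁴ = 0.02176 m
Layer 5: 1100 × 1.7×10⁻⁴ × 0.53 = 0.09911 m
Δh = 0.06552 + 0.09802 + 0.12852 + 0.02176 + 0.09911 = 0.41293 m

413 mm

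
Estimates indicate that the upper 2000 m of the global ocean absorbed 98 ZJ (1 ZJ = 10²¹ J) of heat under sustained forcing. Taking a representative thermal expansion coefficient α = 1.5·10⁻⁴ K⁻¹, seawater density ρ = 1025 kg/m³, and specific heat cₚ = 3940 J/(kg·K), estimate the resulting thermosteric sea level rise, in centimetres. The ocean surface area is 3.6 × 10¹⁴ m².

Δh ≈ 1.0 cm

Per unit area: Q = 98×10²¹ / (3.6×10¹⁴) ≈ 2.722×10⁸ J/m²
Δh = αQ/(ρcₚ) = 1.5×10⁻⁴ × 2.722×10⁸ / (1025 × 3940) ≈ 0.01011 m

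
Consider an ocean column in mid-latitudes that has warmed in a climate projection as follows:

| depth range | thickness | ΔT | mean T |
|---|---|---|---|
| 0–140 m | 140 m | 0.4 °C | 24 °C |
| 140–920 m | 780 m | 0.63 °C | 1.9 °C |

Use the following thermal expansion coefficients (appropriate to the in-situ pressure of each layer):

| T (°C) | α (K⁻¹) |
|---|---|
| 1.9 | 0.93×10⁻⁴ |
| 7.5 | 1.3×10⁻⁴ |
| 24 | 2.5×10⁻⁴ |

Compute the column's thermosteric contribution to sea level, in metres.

0.060 m

Layer 1 at 24 °C → α = 2.5×10⁻⁴ K⁻¹
Layer 2 at 1.9 °C → α = 0.93×10⁻⁴ K⁻¹
0.4 × 140 × 2.5×10⁻⁴ = 0.01400 m
140–920 m: 0.63 × 0.93×10⁻⁴ × 780 = 0.0457002 m
Δh = 0.01400 + 0.0457002 = 0.0597002 m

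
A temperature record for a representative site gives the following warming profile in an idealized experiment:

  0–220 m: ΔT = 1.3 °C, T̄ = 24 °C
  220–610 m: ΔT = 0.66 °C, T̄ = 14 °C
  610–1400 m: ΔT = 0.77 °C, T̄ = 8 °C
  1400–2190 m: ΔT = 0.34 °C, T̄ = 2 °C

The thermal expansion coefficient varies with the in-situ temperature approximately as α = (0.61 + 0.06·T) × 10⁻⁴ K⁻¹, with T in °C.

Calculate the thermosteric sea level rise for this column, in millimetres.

Layer 1: α = (0.61 + 0.06×24)×10⁻⁴ = 2.05×10⁻⁴ K⁻¹
Layer 2: α = (0.61 + 0.06×14)×10⁻⁴ = 1.45×10⁻⁴ K⁻¹
Layer 3: α = (0.61 + 0.06×8)×10⁻⁴ = 1.09×10⁻⁴ K⁻¹
Layer 4: α = (0.61 + 0.06×2)×10⁻⁴ = 0.73×10⁻⁴ K⁻¹
2.05×10⁻⁴ × 1.3 × 220 = 0.05863 m
0.66 × 390 × 1.45×10⁻⁴ = 0.037323 m
610–1400 m: 1.09×10⁻⁴ × 790 × 0.77 = 0.0663047 m
Layer 4: 790 × 0.34 × 0.73×10⁻⁴ = 0.0196078 m
Δh = 0.05863 + 0.037323 + 0.0663047 + 0.0196078 = 0.1818655 m ≈ 182 mm

Δh ≈ 182 mm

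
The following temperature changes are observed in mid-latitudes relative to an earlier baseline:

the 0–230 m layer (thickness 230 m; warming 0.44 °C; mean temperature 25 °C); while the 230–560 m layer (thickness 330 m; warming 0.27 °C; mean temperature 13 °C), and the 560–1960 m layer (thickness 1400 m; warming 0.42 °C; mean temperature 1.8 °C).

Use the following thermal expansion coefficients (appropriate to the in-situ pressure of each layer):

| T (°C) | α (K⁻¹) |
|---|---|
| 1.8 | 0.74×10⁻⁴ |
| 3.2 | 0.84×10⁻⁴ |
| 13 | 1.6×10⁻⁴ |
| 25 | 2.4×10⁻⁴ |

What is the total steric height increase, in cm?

Layer 1 at 25 °C → α = 2.4×10⁻⁴ K⁻¹
Layer 2 at 13 °C → α = 1.6×10⁻⁴ K⁻¹
Layer 3 at 1.8 °C → α = 0.74×10⁻⁴ K⁻¹
Layer 1: 230 × 0.44 × 2.4×10⁻⁴ = 0.024288 m
Layer 2: 1.6×10⁻⁴ × 0.27 × 330 = 0.014256 m
Layer 3: 1400 × 0.74×10⁻⁴ × 0.42 = 0.043512 m
Δh = 0.024288 + 0.014256 + 0.043512 = 0.082056 m

8.2 cm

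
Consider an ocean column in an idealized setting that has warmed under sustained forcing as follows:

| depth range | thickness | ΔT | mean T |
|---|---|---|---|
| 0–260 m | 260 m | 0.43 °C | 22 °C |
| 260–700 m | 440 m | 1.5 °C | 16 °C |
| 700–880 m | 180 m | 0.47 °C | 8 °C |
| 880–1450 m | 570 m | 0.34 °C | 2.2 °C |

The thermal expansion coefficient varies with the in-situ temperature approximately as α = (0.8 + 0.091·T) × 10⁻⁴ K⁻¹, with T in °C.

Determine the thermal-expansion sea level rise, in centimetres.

21.3 cm

Layer 1: α = (0.8 + 0.091×22)×10⁻⁴ = 2.802×10⁻⁴ K⁻¹
Layer 2: α = (0.8 + 0.091×16)×10⁻⁴ = 2.256×10⁻⁴ K⁻¹
Layer 3: α = (0.8 + 0.091×8)×10⁻⁴ = 1.528×10⁻⁴ K⁻¹
Layer 4: α = (0.8 + 0.091×2.2)×10⁻⁴ = 1.0002×10⁻⁴ K⁻¹
2.802×10⁻⁴ × 260 × 0.43 = 0.03132636 m
260–700 m: 2.256×10⁻⁴ × 1.5 × 440 = 0.148896 m
Layer 3: 1.528×10⁻⁴ × 180 × 0.47 = 0.01292688 m
570 × 0.34 × 1.0002×10⁻⁴ = 0.019383876 m
Δh = 0.03132636 + 0.148896 + 0.01292688 + 0.019383876 = 0.212533116 m ≈ 21.3 cm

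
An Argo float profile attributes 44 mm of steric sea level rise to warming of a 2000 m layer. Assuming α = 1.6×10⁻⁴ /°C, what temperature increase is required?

ΔT = Δh/(αH) = 0.044 / (1.6×10⁻⁴ × 2000) = 0.1375 °C

0.138 °C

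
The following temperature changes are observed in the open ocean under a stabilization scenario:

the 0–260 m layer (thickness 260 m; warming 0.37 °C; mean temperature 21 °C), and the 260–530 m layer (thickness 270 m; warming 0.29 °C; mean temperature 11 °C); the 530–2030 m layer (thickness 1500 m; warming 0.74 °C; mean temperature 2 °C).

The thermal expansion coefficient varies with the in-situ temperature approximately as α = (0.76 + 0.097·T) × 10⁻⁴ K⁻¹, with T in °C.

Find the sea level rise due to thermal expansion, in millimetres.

147 mm

Layer 1: α = (0.76 + 0.097×21)×10⁻⁴ = 2.797×10⁻⁴ K⁻¹
Layer 2: α = (0.76 + 0.097×11)×10⁻⁴ = 1.827×10⁻⁴ K⁻¹
Layer 3: α = (0.76 + 0.097×2)×10⁻⁴ = 0.954×10⁻⁴ K⁻¹
0–260 m: 260 × 0.37 × 2.797×10⁻⁴ = 0.02690714 m
Layer 2: 0.29 × 270 × 1.827×10⁻⁴ = 0.01430541 m
Layer 3: 0.74 × 0.954×10⁻⁴ × 1500 = 0.105894 m
Δh = 0.02690714 + 0.01430541 + 0.105894 = 0.14710655 m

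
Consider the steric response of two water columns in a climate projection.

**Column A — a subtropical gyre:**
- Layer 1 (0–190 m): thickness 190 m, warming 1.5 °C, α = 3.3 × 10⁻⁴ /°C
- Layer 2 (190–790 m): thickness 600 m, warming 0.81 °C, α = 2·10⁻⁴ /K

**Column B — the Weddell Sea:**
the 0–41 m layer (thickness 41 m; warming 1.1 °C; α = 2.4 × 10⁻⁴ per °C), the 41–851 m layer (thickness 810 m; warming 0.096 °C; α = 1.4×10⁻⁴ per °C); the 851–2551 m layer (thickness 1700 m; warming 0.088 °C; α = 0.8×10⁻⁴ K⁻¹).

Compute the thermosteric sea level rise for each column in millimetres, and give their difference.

A: 191 mm; B: 33.7 mm; difference 158 mm

A Layer 1: 190 × 1.5 × 3.3×10⁻⁴ = 0.09405 m
A 190–790 m: 600 × 2×10⁻⁴ × 0.81 = 0.09720 m
A total: 0.19125 m
B 0–41 m: 1.1 × 2.4×10⁻⁴ × 41 = 0.010824 m
B 810 × 1.4×10⁻⁴ × 0.096 = 0.0108864 m
B Layer 3: 1700 × 0.8×10⁻⁴ × 0.088 = 0.011968 m
B total: 0.0336784 m
Difference: 0.19125 − 0.0336784 = 0.1575716 m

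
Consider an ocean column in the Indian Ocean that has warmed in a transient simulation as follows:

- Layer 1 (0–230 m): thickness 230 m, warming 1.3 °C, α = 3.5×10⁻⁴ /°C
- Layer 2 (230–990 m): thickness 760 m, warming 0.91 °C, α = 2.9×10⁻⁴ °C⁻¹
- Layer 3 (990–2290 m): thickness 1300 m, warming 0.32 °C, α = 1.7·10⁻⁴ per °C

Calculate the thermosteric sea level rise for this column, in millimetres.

380 mm

1.3 × 3.5×10⁻⁴ × 230 = 0.10465 m
760 × 0.91 × 2.9×10⁻⁴ = 0.200564 m
Layer 3: 1.7×10⁻⁴ × 0.32 × 1300 = 0.07072 m
Δh = 0.10465 + 0.200564 + 0.07072 = 0.375934 m ≈ 380 mm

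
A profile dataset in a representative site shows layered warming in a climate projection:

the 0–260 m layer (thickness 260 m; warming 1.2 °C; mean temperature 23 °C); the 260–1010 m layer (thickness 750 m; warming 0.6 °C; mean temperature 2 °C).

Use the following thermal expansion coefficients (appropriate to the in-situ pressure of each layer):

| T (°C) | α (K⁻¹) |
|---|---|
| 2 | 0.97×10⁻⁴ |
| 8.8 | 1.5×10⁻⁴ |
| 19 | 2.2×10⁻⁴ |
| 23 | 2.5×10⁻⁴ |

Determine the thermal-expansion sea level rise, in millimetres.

Layer 1 at 23 °C → α = 2.5×10⁻⁴ K⁻¹
Layer 2 at 2 °C → α = 0.97×10⁻⁴ K⁻¹
Layer 1: 2.5×10⁻⁴ × 260 × 1.2 = 0.07800 m
750 × 0.97×10⁻⁴ × 0.6 = 0.04365 m
Δh = 0.07800 + 0.04365 = 0.12165 m ≈ 120 mm

120 mm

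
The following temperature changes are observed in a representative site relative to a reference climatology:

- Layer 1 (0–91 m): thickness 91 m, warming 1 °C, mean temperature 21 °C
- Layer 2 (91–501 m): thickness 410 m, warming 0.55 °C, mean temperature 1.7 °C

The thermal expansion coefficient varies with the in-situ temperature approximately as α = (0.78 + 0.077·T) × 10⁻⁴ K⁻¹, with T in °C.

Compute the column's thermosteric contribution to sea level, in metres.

Layer 1: α = (0.78 + 0.077×21)×10⁻⁴ = 2.397×10⁻⁴ K⁻¹
Layer 2: α = (0.78 + 0.077×1.7)×10⁻⁴ = 0.9109×10⁻⁴ K⁻¹
Layer 1: 1 × 2.397×10⁻⁴ × 91 = 0.0218127 m
0.55 × 410 × 0.9109×10⁻⁴ = 0.020540795 m
Δh = 0.0218127 + 0.020540795 = 0.042353495 m ≈ 0.0424 m

Δh ≈ 0.0424 m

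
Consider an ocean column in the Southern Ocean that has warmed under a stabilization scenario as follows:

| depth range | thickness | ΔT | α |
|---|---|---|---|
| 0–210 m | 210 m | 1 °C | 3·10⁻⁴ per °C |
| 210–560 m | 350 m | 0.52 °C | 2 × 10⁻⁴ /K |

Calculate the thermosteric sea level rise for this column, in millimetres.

Layer 1: 1 × 210 × 3×10⁻⁴ = 0.06300 m
Layer 2: 2×10⁻⁴ × 350 × 0.52 = 0.03640 m
Δh = 0.06300 + 0.03640 = 0.09940 m ≈ 99.4 mm

Δh ≈ 99.4 mm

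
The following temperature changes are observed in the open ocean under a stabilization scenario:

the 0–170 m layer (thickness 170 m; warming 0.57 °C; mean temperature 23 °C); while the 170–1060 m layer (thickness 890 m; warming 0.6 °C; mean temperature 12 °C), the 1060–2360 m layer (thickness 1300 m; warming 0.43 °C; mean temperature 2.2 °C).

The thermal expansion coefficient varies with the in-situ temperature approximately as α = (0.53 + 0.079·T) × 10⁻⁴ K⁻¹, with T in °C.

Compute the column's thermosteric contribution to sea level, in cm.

about 14.1 cm

Layer 1: α = (0.53 + 0.079×23)×10⁻⁴ = 2.347×10⁻⁴ K⁻¹
Layer 2: α = (0.53 + 0.079×12)×10⁻⁴ = 1.478×10⁻⁴ K⁻¹
Layer 3: α = (0.53 + 0.079×2.2)×10⁻⁴ = 0.7038×10⁻⁴ K⁻¹
170 × 0.57 × 2.347×10⁻⁴ = 0.02274243 m
170–1060 m: 0.6 × 1.478×10⁻⁴ × 890 = 0.0789252 m
1060–2360 m: 1300 × 0.7038×10⁻⁴ × 0.43 = 0.03934242 m
Δh = 0.02274243 + 0.0789252 + 0.03934242 = 0.14101005 m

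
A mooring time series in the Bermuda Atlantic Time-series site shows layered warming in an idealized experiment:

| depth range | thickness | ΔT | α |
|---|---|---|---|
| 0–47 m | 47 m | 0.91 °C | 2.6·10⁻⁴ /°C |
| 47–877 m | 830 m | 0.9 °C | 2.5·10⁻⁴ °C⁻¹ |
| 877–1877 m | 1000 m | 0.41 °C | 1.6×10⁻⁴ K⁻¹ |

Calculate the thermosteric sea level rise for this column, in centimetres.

47 × 2.6×10⁻⁴ × 0.91 = 0.0111202 m
Layer 2: 830 × 2.5×10⁻⁴ × 0.9 = 0.18675 m
Layer 3: 0.41 × 1.6×10⁻⁴ × 1000 = 0.06560 m
Δh = 0.0111202 + 0.18675 + 0.06560 = 0.2634702 m

Δh ≈ 26.3 cm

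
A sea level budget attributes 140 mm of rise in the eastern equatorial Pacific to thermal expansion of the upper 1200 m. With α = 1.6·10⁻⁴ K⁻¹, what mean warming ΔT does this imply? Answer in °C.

0.73 °C

ΔT = Δh/(αH) = 0.14 / (1.6×10⁻⁴ × 1200) ≈ 0.7292 °C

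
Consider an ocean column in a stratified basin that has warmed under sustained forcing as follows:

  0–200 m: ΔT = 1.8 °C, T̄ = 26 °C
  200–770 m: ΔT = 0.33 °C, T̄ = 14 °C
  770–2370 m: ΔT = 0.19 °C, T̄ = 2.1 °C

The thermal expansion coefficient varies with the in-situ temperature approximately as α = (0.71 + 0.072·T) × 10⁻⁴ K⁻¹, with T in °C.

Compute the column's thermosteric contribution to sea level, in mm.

Layer 1: α = (0.71 + 0.072×26)×10⁻⁴ = 2.582×10⁻⁴ K⁻¹
Layer 2: α = (0.71 + 0.072×14)×10⁻⁴ = 1.718×10⁻⁴ K⁻¹
Layer 3: α = (0.71 + 0.072×2.1)×10⁻⁴ = 0.8612×10⁻⁴ K⁻¹
0–200 m: 1.8 × 200 × 2.582×10⁻⁴ = 0.092952 m
200–770 m: 570 × 1.718×10⁻⁴ × 0.33 = 0.03231558 m
Layer 3: 1600 × 0.19 × 0.8612×10⁻⁴ = 0.02618048 m
Δh = 0.092952 + 0.03231558 + 0.02618048 = 0.15144806 m ≈ 151 mm

151 mm of thermosteric rise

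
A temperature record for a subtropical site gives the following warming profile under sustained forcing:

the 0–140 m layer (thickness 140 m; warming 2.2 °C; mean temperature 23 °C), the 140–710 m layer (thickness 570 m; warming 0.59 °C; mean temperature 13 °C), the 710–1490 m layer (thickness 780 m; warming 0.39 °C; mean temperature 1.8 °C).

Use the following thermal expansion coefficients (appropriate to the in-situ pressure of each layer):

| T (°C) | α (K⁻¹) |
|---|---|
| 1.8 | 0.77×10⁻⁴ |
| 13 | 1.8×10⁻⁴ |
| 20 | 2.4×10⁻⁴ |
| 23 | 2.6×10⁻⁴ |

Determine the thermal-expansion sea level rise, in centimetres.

Δh ≈ 16.4 cm

Layer 1 at 23 °C → α = 2.6×10⁻⁴ K⁻¹
Layer 2 at 13 °C → α = 1.8×10⁻⁴ K⁻¹
Layer 3 at 1.8 °C → α = 0.77×10⁻⁴ K⁻¹
140 × 2.2 × 2.6×10⁻⁴ = 0.08008 m
1.8×10⁻⁴ × 0.59 × 570 = 0.060534 m
0.77×10⁻⁴ × 0.39 × 780 = 0.0234234 m
Δh = 0.08008 + 0.060534 + 0.0234234 = 0.1640374 m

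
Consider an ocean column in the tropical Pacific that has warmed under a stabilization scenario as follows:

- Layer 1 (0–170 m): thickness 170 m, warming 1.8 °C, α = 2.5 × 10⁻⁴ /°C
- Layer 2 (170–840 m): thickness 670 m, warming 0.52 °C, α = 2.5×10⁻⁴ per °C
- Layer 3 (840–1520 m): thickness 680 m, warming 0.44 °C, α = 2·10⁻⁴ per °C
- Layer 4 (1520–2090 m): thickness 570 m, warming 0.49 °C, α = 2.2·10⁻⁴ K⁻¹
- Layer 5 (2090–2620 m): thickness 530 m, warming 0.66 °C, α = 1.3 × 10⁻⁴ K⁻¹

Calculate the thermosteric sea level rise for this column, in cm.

33.0 cm

Layer 1: 1.8 × 170 × 2.5×10⁻⁴ = 0.07650 m
670 × 2.5×10⁻⁴ × 0.52 = 0.08710 m
0.44 × 2×10⁻⁴ × 680 = 0.05984 m
1520–2090 m: 0.49 × 570 × 2.2×10⁻⁴ = 0.061446 m
Layer 5: 0.66 × 1.3×10⁻⁴ × 530 = 0.045474 m
Δh = 0.07650 + 0.08710 + 0.05984 + 0.061446 + 0.045474 = 0.33036 m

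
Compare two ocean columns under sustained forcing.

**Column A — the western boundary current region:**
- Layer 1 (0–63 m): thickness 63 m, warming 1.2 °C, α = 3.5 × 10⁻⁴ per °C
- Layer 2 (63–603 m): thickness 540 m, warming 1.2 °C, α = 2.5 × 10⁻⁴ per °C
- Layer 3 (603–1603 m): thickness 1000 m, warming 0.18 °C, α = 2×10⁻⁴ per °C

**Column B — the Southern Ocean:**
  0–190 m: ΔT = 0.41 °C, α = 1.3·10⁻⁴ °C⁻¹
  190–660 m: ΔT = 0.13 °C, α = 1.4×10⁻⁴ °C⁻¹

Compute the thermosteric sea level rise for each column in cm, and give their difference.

A: 22.4 cm; B: 1.87 cm; difference 20.6 cm

A Layer 1: 63 × 3.5×10⁻⁴ × 1.2 = 0.02646 m
A Layer 2: 540 × 1.2 × 2.5×10⁻⁴ = 0.16200 m
A 2×10⁻⁴ × 1000 × 0.18 = 0.03600 m
A total: 0.22446 m
B 0–190 m: 190 × 1.3×10⁻⁴ × 0.41 = 0.010127 m
B 190–660 m: 1.4×10⁻⁴ × 470 × 0.13 = 0.008554 m
B total: 0.018681 m
Difference: 0.22446 − 0.018681 = 0.205779 m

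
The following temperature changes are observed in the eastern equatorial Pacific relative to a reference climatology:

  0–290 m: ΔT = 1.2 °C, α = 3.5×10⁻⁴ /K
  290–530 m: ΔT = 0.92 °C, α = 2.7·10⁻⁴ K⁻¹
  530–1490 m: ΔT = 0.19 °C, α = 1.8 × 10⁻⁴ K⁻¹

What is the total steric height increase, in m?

Δh = 0.21 m

1.2 × 290 × 3.5×10⁻⁴ = 0.12180 m
290–530 m: 0.92 × 2.7×10⁻⁴ × 240 = 0.059616 m
530–1490 m: 1.8×10⁻⁴ × 960 × 0.19 = 0.032832 m
Δh = 0.12180 + 0.059616 + 0.032832 = 0.214248 m ≈ 0.21 m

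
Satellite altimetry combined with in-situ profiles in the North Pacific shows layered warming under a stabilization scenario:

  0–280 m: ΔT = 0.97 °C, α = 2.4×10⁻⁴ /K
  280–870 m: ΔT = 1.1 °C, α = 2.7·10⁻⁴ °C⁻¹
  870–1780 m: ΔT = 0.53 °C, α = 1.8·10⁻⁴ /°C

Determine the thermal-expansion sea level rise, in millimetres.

327 mm

0–280 m: 280 × 0.97 × 2.4×10⁻⁴ = 0.065184 m
2.7×10⁻⁴ × 590 × 1.1 = 0.17523 m
1.8×10⁻⁴ × 0.53 × 910 = 0.086814 m
Δh = 0.065184 + 0.17523 + 0.086814 = 0.327228 m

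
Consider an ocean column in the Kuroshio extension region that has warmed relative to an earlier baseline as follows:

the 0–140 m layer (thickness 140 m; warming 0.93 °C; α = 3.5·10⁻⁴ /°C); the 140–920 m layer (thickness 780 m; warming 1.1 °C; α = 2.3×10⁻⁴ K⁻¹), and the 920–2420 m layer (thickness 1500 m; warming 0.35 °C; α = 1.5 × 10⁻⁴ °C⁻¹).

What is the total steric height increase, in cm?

32.2 cm

Layer 1: 0.93 × 3.5×10⁻⁴ × 140 = 0.04557 m
Layer 2: 2.3×10⁻⁴ × 1.1 × 780 = 0.19734 m
920–2420 m: 1500 × 0.35 × 1.5×10⁻⁴ = 0.07875 m
Δh = 0.04557 + 0.19734 + 0.07875 = 0.32166 m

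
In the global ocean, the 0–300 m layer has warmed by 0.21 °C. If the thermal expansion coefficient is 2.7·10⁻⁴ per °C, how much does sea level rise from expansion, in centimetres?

Δh = αΔT·H = 2.7×10⁻⁴ × 0.21 × 300 = 0.01701 m

Δh = 1.70 cm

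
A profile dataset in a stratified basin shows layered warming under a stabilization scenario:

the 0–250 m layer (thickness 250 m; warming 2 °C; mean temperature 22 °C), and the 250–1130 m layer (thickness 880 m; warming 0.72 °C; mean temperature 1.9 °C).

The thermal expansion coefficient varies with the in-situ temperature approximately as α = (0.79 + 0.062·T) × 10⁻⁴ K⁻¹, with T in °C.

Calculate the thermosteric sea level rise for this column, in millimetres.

165 mm of thermosteric rise

Layer 1: α = (0.79 + 0.062×22)×10⁻⁴ = 2.154×10⁻⁴ K⁻¹
Layer 2: α = (0.79 + 0.062×1.9)×10⁻⁴ = 0.9078×10⁻⁴ K⁻¹
0–250 m: 2 × 250 × 2.154×10⁻⁴ = 0.10770 m
0.9078×10⁻⁴ × 0.72 × 880 = 0.057518208 m
Δh = 0.10770 + 0.057518208 = 0.165218208 m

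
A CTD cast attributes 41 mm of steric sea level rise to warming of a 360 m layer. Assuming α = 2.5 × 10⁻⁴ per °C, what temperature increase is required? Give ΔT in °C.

ΔT = Δh/(αH) = 0.041 / (2.5×10⁻⁴ × 360) ≈ 0.4556 °C

0.456 °C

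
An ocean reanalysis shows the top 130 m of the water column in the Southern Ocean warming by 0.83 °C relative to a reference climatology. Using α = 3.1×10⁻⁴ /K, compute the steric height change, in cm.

Δh = αΔT·H = 3.1×10⁻⁴ × 0.83 × 130 = 0.033449 m

Δh = 3.3 cm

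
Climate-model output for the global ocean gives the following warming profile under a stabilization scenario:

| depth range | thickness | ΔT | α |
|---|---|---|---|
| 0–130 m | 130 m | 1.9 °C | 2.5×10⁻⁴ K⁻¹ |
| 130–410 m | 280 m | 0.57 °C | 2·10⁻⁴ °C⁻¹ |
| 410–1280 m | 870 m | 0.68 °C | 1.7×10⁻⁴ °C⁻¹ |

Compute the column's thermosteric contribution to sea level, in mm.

190 mm

0–130 m: 1.9 × 130 × 2.5×10⁻⁴ = 0.06175 m
0.57 × 2×10⁻⁴ × 280 = 0.03192 m
Layer 3: 1.7×10⁻⁴ × 0.68 × 870 = 0.100572 m
Δh = 0.06175 + 0.03192 + 0.100572 = 0.194242 m ≈ 190 mm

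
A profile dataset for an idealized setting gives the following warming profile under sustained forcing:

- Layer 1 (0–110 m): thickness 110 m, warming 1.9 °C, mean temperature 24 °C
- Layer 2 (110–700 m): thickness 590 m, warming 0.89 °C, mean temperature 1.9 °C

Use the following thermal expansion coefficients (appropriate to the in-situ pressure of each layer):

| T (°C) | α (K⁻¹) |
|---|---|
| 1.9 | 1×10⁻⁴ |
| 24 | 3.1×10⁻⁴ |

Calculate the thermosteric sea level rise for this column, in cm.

Layer 1 at 24 °C → α = 3.1×10⁻⁴ K⁻¹
Layer 2 at 1.9 °C → α = 1×10⁻⁴ K⁻¹
Layer 1: 3.1×10⁻⁴ × 1.9 × 110 = 0.06479 m
110–700 m: 1×10⁻⁴ × 0.89 × 590 = 0.05251 m
Δh = 0.06479 + 0.05251 = 0.11730 m

12 cm of thermosteric rise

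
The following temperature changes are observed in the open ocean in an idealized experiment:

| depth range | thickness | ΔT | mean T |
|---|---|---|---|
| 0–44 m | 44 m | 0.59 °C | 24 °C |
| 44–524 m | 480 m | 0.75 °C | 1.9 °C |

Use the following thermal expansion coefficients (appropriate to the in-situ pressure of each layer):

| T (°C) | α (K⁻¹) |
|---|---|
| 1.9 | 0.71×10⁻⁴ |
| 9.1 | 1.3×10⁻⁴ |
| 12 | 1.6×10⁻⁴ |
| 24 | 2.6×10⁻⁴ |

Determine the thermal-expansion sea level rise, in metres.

about 0.032 m

Layer 1 at 24 °C → α = 2.6×10⁻⁴ K⁻¹
Layer 2 at 1.9 °C → α = 0.71×10⁻⁴ K⁻¹
0.59 × 44 × 2.6×10⁻⁴ = 0.0067496 m
0.75 × 0.71×10⁻⁴ × 480 = 0.02556 m
Δh = 0.0067496 + 0.02556 = 0.0323096 m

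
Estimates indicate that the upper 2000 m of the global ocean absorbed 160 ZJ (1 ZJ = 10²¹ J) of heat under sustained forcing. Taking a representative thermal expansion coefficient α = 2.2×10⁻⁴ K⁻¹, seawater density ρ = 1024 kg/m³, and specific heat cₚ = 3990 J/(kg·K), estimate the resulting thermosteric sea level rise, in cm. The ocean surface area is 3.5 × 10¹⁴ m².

Per unit area: Q = 160×10²¹ / (3.5×10¹⁴) ≈ 4.571×10⁸ J/m²
Δh = αQ/(ρcₚ) = 2.2×10⁻⁴ × 4.571×10⁸ / (1024 × 3990) ≈ 0.024613 m

Δh = 2.46 cm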